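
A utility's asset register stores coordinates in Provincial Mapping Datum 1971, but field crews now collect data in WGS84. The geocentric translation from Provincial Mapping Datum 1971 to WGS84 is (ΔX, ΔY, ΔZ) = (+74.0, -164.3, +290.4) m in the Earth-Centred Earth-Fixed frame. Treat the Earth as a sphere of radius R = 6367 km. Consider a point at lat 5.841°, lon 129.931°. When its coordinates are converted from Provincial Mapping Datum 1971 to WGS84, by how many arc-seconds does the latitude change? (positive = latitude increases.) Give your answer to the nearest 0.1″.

Δφ = 9.9″

sin φ = 0.101768, cos φ = 0.994808, sin λ = 0.766818, cos λ = -0.641865.
North component: ΔN = −sin φ cos λ·ΔX − sin φ sin λ·ΔY + cos φ·ΔZ = −(0.101768)(-0.641865)(74.0) − (0.101768)(0.766818)(-164.3) + (0.994808)(290.4) = 306.55 m.
1° of latitude spans πR/180 = 111125 m, so Δφ = 306.55 / 111125 × 3600 = 9.931″.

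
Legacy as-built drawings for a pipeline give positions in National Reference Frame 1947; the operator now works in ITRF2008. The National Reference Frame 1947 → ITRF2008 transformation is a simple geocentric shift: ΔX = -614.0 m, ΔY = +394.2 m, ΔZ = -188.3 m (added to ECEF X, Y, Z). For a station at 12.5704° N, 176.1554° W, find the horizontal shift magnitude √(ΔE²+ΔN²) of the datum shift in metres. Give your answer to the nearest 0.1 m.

534.5 m

At φ = 12.5704°, λ = -176.1554°: sin φ = 0.217639, cos φ = 0.976029, sin λ = -0.067051, cos λ = -0.997750.
ΔE = −sin λ·ΔX + cos λ·ΔY = −(-0.067051)·(-614.0) + (-0.997750)·(394.2) = -434.48 m.
ΔN = −sin φ cos λ·ΔX − sin φ sin λ·ΔY + cos φ·ΔZ = −(0.217639)(-0.997750)(-614.0) − (0.217639)(-0.067051)(394.2) + (0.976029)(-188.3) = -311.36 m.
Horizontal magnitude = √(ΔE² + ΔN²) = √((-434.48)² + (-311.36)²) = 534.53 m.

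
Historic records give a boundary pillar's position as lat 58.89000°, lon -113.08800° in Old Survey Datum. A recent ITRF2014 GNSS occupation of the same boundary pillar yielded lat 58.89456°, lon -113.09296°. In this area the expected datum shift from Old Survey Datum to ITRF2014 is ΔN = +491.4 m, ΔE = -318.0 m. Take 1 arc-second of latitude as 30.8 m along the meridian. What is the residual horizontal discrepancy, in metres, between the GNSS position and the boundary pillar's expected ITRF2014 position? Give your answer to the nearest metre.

Observed coordinate differences: Δφ = +0.00456°, Δλ = -0.00496°.
Converting to metres (1° lat = 110880 m, cos φ = 0.516683): observed ΔN = 505.6 m, observed ΔE = -284.2 m.
Subtracting the expected shift leaves a residual of 505.6 − (491.4) = 14.2 m north and -284.2 − (-318.0) = 33.8 m east.
Residual distance = √(14.2² + 33.8²) = 36.7 m.

37 m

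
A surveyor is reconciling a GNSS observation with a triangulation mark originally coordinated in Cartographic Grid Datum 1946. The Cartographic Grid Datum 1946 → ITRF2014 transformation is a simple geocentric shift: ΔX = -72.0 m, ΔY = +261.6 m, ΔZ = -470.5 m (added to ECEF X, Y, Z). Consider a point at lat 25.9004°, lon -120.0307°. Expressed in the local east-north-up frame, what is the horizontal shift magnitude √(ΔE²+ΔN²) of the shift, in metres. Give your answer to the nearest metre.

At φ = 25.9004°, λ = -120.0307°: sin φ = 0.436808, cos φ = 0.899555, sin λ = -0.865757, cos λ = -0.500464.
ΔE = −sin λ·ΔX + cos λ·ΔY = −(-0.865757)·(-72.0) + (-0.500464)·(261.6) = -193.26 m.
ΔN = −sin φ cos λ·ΔX − sin φ sin λ·ΔY + cos φ·ΔZ = −(0.436808)(-0.500464)(-72.0) − (0.436808)(-0.865757)(261.6) + (0.899555)(-470.5) = -340.05 m.
Horizontal magnitude = √(ΔE² + ΔN²) = √((-193.26)² + (-340.05)²) = 391.13 m.

391 m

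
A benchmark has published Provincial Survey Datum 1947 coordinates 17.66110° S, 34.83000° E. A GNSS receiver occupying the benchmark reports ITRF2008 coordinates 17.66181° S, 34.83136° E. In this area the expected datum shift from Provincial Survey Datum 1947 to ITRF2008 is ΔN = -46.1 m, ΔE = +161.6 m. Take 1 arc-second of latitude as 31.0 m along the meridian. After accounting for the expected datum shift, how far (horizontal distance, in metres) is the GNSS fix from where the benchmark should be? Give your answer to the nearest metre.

37 m

Observed coordinate differences: Δφ = -0.00071°, Δλ = +0.00136°.
Converting to metres (1° lat = 111600 m, cos φ = 0.952868): observed ΔN = -79.2 m, observed ΔE = 144.6 m.
Subtracting the expected shift leaves a residual of -79.2 − (-46.1) = -33.1 m north and 144.6 − (161.6) = -17.0 m east.
Residual distance = √((-33.1)² + (-17.0)²) = 37.2 m.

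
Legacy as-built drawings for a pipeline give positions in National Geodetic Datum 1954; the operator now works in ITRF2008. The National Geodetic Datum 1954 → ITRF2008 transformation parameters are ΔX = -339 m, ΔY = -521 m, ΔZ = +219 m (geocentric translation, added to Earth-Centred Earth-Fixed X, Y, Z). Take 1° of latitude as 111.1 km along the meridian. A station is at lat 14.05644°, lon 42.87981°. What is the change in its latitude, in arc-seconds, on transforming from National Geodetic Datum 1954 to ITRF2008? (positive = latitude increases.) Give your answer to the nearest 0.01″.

sin φ = 0.242878, cos φ = 0.970057, sin λ = 0.680463, cos λ = 0.732783.
North component: ΔN = −sin φ cos λ·ΔX − sin φ sin λ·ΔY + cos φ·ΔZ = −(0.242878)(0.732783)(-339) − (0.242878)(0.680463)(-521) + (0.970057)(219) = 358.88 m.
1° of latitude spans 111100 m, so Δφ = 358.88 / 111100 × 3600 = 11.629″.

Δφ = 11.63″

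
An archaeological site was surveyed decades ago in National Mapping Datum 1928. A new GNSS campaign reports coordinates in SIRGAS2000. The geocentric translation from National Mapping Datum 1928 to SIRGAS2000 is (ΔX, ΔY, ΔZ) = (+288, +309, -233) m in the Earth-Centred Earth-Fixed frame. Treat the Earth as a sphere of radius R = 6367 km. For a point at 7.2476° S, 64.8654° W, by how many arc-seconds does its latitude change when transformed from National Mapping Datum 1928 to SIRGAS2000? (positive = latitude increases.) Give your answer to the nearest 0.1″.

Δφ = -8.1″

sin φ = -0.126157, cos φ = 0.992010, sin λ = -0.905312, cos λ = 0.424746.
North component: ΔN = −sin φ cos λ·ΔX − sin φ sin λ·ΔY + cos φ·ΔZ = −(-0.126157)(0.424746)(288) − (-0.126157)(-0.905312)(309) + (0.992010)(-233) = -251.00 m.
1° of latitude spans πR/180 = 111125 m, so Δφ = -251.00 / 111125 × 3600 = -8.131″.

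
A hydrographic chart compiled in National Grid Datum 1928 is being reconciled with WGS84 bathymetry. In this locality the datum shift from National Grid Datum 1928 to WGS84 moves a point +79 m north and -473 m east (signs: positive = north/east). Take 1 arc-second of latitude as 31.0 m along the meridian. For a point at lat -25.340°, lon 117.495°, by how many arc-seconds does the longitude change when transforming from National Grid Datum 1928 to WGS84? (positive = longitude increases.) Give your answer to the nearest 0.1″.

At latitude -25.340°, cos φ = 0.903784.
1″ of longitude at this latitude = 31.00 × cos φ = 28.0173 m, so Δλ = -473.0 / 28.0173 = -16.882″.

Δλ = -16.9″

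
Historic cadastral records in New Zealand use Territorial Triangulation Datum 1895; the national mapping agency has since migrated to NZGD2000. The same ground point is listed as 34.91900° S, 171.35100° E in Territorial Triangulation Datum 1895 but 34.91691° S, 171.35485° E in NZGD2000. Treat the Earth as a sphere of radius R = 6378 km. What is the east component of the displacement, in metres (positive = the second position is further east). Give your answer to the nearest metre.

Δφ = -34.91691° − -34.91900° = +0.00209°; Δλ = 171.35485° − 171.35100° = +0.00385°.
1° along a meridian = πR/180 = 111317 m.
ΔN = Δφ × 111317 = 232.7 m; ΔE = Δλ × 111317 × cos(-34.91900°) = +0.00385 × 111317 × 0.819962 = 351.4 m.

ΔE = 351 m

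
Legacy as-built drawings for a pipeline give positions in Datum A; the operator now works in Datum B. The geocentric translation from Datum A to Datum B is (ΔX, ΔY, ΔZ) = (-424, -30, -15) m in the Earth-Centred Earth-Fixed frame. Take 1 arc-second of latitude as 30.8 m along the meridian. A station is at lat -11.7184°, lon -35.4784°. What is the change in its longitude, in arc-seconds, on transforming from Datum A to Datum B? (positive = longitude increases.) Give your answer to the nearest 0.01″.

Δλ = -8.97″

sin φ = -0.203102, cos φ = 0.979158, sin λ = -0.580396, cos λ = 0.814334.
East component: ΔE = −sin λ·ΔX + cos λ·ΔY = −(-0.580396)(-424) + (0.814334)(-30) = -270.52 m.
1° of latitude spans 3600 × 30.80 = 110880 m; at latitude φ, 1° of longitude spans that × cos φ = 108569.0 m, so Δλ = -270.52 / 108569.0 × 3600 = -8.970″.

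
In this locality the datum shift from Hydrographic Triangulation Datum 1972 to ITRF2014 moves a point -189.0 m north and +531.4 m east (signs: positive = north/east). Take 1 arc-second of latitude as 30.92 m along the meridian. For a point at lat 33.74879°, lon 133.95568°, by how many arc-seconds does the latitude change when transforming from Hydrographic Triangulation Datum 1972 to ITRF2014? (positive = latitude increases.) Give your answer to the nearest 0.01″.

Δφ = -6.11″

1″ of latitude = 30.92 m, so Δφ = -189.0 / 30.92 = -6.113″.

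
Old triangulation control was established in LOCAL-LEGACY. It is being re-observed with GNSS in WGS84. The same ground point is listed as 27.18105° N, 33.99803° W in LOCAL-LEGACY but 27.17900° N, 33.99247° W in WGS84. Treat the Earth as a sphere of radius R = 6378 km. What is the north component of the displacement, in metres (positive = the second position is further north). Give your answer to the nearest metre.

ΔN = -228 m

Δφ = 27.17900° − 27.18105° = -0.00205°; Δλ = -33.99247° − -33.99803° = +0.00556°.
1° along a meridian = πR/180 = 111317 m.
ΔN = Δφ × 111317 = -228.2 m; ΔE = Δλ × 111317 × cos(27.18105°) = +0.00556 × 111317 × 0.889568 = 550.6 m.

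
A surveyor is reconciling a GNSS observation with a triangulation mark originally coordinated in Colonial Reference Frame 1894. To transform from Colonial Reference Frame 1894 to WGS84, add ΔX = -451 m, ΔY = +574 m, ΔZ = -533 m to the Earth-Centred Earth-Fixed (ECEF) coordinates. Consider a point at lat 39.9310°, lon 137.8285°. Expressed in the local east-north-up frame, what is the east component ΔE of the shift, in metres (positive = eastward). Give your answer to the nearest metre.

At φ = 39.9310°, λ = 137.8285°: sin φ = 0.641865, cos φ = 0.766818, sin λ = 0.671352, cos λ = -0.741139.
ΔE = −sin λ·ΔX + cos λ·ΔY = −(0.671352)·(-451) + (-0.741139)·(574) = -122.63 m.

ΔE = -123 m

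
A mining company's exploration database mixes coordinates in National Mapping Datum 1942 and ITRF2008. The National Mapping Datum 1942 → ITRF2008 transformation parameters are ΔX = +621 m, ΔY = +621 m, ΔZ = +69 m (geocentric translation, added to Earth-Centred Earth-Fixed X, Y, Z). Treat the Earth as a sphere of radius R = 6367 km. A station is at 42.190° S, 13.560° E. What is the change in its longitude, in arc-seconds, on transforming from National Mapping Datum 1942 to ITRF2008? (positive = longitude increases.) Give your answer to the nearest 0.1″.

Δλ = 20.0″

sin φ = -0.671591, cos φ = 0.740922, sin λ = 0.234463, cos λ = 0.972125.
East component: ΔE = −sin λ·ΔX + cos λ·ΔY = −(0.234463)(621) + (0.972125)(621) = 458.09 m.
1° of latitude spans πR/180 = 111125 m; at latitude φ, 1° of longitude spans that × cos φ = 82335.0 m, so Δλ = 458.09 / 82335.0 × 3600 = 20.029″.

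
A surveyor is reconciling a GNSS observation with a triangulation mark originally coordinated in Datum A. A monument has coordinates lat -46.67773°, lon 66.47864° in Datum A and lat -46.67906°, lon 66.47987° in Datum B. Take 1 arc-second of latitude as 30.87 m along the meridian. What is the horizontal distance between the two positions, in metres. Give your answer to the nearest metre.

175 m

Δφ = -46.67906° − -46.67773° = -0.00133°; Δλ = 66.47987° − 66.47864° = +0.00123°.
1° of latitude = 3600 × 30.87 = 111132 m.
ΔN = Δφ × 111132 = -147.8 m; ΔE = Δλ × 111132 × cos(-46.67773°) = +0.00123 × 111132 × 0.686101 = 93.8 m.
Distance = √(ΔE² + ΔN²) = √(93.8² + (-147.8)²) = 175.0 m.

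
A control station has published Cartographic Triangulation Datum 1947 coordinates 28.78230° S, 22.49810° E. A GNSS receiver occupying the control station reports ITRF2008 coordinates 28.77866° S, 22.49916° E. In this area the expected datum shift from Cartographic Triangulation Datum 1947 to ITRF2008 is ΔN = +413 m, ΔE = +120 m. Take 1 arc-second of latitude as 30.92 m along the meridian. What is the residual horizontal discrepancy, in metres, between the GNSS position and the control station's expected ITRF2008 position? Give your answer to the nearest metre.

Observed coordinate differences: Δφ = +0.00364°, Δλ = +0.00106°.
Converting to metres (1° lat = 111312 m, cos φ = 0.876455): observed ΔN = 405.2 m, observed ΔE = 103.4 m.
Subtracting the expected shift leaves a residual of 405.2 − (413) = -7.8 m north and 103.4 − (120) = -16.6 m east.
Residual distance = √((-7.8)² + (-16.6)²) = 18.3 m.

18 m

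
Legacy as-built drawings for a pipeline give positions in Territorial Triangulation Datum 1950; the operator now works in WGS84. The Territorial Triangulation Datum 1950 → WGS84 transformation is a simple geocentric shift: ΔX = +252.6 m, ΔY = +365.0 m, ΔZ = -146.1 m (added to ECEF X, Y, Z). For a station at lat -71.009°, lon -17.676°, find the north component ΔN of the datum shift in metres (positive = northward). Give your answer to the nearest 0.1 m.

ΔN = 75.2 m

At φ = -71.009°, λ = -17.676°: sin φ = -0.945570, cos φ = 0.325420, sin λ = -0.303634, cos λ = 0.952789.
ΔN = −sin φ cos λ·ΔX − sin φ sin λ·ΔY + cos φ·ΔZ = −(-0.945570)(0.952789)(252.6) − (-0.945570)(-0.303634)(365.0) + (0.325420)(-146.1) = 75.24 m.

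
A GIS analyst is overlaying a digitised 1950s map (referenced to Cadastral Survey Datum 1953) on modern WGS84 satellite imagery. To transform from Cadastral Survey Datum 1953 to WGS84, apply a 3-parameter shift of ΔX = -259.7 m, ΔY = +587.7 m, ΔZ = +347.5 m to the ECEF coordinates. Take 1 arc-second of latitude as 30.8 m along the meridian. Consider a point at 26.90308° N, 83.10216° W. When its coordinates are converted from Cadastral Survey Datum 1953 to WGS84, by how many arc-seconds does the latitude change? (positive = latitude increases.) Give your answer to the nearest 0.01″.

sin φ = 0.452483, cos φ = 0.891773, sin λ = -0.992762, cos λ = 0.120099.
North component: ΔN = −sin φ cos λ·ΔX − sin φ sin λ·ΔY + cos φ·ΔZ = −(0.452483)(0.120099)(-259.7) − (0.452483)(-0.992762)(587.7) + (0.891773)(347.5) = 588.00 m.
1° of latitude spans 3600 × 30.80 = 110880 m, so Δφ = 588.00 / 110880 × 3600 = 19.091″.

Δφ = 19.09″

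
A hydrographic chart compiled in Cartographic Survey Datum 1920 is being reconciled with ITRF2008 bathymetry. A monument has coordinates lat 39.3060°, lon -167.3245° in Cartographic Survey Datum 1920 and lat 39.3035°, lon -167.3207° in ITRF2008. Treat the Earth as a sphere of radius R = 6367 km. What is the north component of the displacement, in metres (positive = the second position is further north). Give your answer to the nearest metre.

ΔN = -278 m

Δφ = 39.3035° − 39.3060° = -0.0025°; Δλ = -167.3207° − -167.3245° = +0.0038°.
1° along a meridian = πR/180 = 111125 m.
ΔN = Δφ × 111125 = -277.8 m; ΔE = Δλ × 111125 × cos(39.3060°) = +0.0038 × 111125 × 0.773774 = 326.7 m.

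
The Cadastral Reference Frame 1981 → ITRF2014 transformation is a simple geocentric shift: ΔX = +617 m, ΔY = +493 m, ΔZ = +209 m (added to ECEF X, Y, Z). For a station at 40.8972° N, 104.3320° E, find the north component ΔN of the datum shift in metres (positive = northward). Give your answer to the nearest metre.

ΔN = -55 m

At φ = 40.8972°, λ = 104.3320°: sin φ = 0.654704, cos φ = 0.755885, sin λ = 0.968878, cos λ = -0.247540.
ΔN = −sin φ cos λ·ΔX − sin φ sin λ·ΔY + cos φ·ΔZ = −(0.654704)(-0.247540)(617) − (0.654704)(0.968878)(493) + (0.755885)(209) = -54.75 m.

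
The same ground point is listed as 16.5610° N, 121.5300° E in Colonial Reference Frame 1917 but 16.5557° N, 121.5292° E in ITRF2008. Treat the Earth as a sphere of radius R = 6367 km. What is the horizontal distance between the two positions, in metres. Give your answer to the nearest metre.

Δφ = 16.5557° − 16.5610° = -0.0053°; Δλ = 121.5292° − 121.5300° = -0.0008°.
1° along a meridian = πR/180 = 111125 m.
ΔN = Δφ × 111125 = -589.0 m; ΔE = Δλ × 111125 × cos(16.5610°) = -0.0008 × 111125 × 0.958517 = -85.2 m.
Distance = √(ΔE² + ΔN²) = √((-85.2)² + (-589.0)²) = 595.1 m.

595 m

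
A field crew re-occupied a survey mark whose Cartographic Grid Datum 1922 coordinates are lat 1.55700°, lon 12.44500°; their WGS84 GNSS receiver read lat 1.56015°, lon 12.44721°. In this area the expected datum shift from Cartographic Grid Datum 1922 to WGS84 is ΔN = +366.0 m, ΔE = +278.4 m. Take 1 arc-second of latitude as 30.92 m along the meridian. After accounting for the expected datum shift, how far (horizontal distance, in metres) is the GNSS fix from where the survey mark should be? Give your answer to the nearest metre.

36 m

Observed coordinate differences: Δφ = +0.00315°, Δλ = +0.00221°.
Converting to metres (1° lat = 111312 m, cos φ = 0.999631): observed ΔN = 350.6 m, observed ΔE = 245.9 m.
Subtracting the expected shift leaves a residual of 350.6 − (366.0) = -15.4 m north and 245.9 − (278.4) = -32.5 m east.
Residual distance = √((-15.4)² + (-32.5)²) = 35.9 m.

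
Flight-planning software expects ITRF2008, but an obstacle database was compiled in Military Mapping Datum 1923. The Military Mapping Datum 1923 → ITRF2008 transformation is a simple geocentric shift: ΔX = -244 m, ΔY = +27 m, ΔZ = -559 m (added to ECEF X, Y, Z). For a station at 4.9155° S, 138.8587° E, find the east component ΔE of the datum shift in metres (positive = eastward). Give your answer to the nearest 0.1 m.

The local east axis at (φ, λ) is (−sin λ, cos λ, 0), so ΔE = −sin(138.8587°)·(-244) + cos(138.8587°)·27 = 140.20 m.

ΔE = 140.2 m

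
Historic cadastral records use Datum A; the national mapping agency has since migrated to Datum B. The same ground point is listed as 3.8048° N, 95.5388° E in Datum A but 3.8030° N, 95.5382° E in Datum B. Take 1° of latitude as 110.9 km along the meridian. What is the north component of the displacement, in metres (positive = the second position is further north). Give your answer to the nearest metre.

ΔN = -200 m

Δφ = 3.8030° − 3.8048° = -0.0018°; Δλ = 95.5382° − 95.5388° = -0.0006°.
ΔN = Δφ × 110900 = -199.6 m; ΔE = Δλ × 110900 × cos(3.8048°) = -0.0006 × 110900 × 0.997796 = -66.4 m.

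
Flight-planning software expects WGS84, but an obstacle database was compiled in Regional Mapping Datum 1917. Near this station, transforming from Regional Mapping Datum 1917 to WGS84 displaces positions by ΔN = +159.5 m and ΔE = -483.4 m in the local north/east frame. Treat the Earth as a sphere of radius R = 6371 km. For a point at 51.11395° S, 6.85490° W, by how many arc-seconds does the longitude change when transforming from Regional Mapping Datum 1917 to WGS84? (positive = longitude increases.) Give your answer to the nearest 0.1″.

Δλ = -24.9″

At latitude -51.11395°, cos φ = 0.627774.
One radian of longitude at latitude φ spans R cos φ, so Δλ = ΔE / (R cos φ) = -483.4 / (6371000 × 0.627774) = -1.2086e-04 rad = -24.930″.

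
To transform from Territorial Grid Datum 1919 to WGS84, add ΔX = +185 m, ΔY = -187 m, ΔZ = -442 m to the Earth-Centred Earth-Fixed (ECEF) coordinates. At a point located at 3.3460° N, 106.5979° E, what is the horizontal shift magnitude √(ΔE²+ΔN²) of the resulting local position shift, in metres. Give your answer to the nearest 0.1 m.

445.3 m

The local east axis at (φ, λ) is (−sin λ, cos λ, 0), so ΔE = −sin(106.5979°)·185 + cos(106.5979°)·(-187) = -123.87 m.
The local north axis is (−sin φ cos λ, −sin φ sin λ, cos φ), giving ΔN = 3.084 + 10.460 − 441.247 = -427.70 m.
Horizontal magnitude = √(ΔE² + ΔN²) = √((-123.87)² + (-427.70)²) = 445.28 m.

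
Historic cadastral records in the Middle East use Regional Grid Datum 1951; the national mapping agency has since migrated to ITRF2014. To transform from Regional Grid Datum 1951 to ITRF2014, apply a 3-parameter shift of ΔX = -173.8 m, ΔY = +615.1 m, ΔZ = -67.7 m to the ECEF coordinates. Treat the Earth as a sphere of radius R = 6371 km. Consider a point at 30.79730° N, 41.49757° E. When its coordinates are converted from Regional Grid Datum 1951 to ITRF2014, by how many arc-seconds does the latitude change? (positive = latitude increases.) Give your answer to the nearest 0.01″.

Δφ = -6.48″

sin φ = 0.512002, cos φ = 0.858984, sin λ = 0.662588, cos λ = 0.748984.
North component: ΔN = −sin φ cos λ·ΔX − sin φ sin λ·ΔY + cos φ·ΔZ = −(0.512002)(0.748984)(-173.8) − (0.512002)(0.662588)(615.1) + (0.858984)(-67.7) = -200.17 m.
1° of latitude spans πR/180 = 111195 m, so Δφ = -200.17 / 111195 × 3600 = -6.481″.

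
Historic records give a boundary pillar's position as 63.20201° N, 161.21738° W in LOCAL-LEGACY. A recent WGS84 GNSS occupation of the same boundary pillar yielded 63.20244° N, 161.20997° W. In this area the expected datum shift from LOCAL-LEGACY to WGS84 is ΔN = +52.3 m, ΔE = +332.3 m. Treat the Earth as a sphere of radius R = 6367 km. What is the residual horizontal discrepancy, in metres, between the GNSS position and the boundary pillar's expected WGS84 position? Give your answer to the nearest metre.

Observed coordinate differences: Δφ = +0.00043°, Δλ = +0.00741°.
Converting to metres (1° lat = 111125 m, cos φ = 0.450846): observed ΔN = 47.8 m, observed ΔE = 371.2 m.
Subtracting the expected shift leaves a residual of 47.8 − (52.3) = -4.5 m north and 371.2 − (332.3) = 38.9 m east.
Residual distance = √((-4.5)² + 38.9²) = 39.2 m.

39 m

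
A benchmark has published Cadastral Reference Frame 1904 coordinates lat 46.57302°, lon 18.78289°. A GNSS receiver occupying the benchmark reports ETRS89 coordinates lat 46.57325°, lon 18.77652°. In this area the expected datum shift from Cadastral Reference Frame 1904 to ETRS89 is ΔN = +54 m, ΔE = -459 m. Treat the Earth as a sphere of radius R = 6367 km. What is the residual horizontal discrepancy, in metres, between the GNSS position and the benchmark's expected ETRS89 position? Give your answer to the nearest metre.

40 m

Observed coordinate differences: Δφ = +0.00023°, Δλ = -0.00637°.
Converting to metres (1° lat = 111125 m, cos φ = 0.687430): observed ΔN = 25.6 m, observed ΔE = -486.6 m.
Subtracting the expected shift leaves a residual of 25.6 − (54) = -28.4 m north and -486.6 − (-459) = -27.6 m east.
Residual distance = √((-28.4)² + (-27.6)²) = 39.6 m.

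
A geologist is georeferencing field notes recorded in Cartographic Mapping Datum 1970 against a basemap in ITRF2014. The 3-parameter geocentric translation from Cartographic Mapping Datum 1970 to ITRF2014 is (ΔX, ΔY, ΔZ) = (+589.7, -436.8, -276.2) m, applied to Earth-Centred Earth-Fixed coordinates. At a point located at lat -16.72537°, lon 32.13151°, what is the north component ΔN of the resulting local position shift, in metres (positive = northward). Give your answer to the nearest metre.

The local north axis is (−sin φ cos λ, −sin φ sin λ, cos φ), giving ΔN = 143.713 − 66.858 − 264.515 = -187.66 m.

ΔN = -188 m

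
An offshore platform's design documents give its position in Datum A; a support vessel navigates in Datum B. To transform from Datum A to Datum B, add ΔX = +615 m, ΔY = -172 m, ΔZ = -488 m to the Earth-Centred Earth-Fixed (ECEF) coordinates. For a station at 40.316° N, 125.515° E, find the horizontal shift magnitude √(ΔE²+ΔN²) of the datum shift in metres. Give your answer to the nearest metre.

404 m

At φ = 40.316°, λ = 125.515°: sin φ = 0.647003, cos φ = 0.762488, sin λ = 0.813963, cos λ = -0.580916.
ΔE = −sin λ·ΔX + cos λ·ΔY = −(0.813963)·(615) + (-0.580916)·(-172) = -400.67 m.
ΔN = −sin φ cos λ·ΔX − sin φ sin λ·ΔY + cos φ·ΔZ = −(0.647003)(-0.580916)(615) − (0.647003)(0.813963)(-172) + (0.762488)(-488) = -50.36 m.
Horizontal magnitude = √(ΔE² + ΔN²) = √((-400.67)² + (-50.36)²) = 403.82 m.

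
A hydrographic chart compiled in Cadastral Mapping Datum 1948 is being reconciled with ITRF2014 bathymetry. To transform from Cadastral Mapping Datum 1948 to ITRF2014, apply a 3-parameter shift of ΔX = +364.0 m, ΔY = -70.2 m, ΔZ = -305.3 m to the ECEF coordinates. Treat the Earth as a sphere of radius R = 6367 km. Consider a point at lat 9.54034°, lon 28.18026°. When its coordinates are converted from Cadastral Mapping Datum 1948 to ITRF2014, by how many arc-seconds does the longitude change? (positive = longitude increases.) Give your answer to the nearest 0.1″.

Δλ = -7.7″

sin φ = 0.165742, cos φ = 0.986169, sin λ = 0.472247, cos λ = 0.881466.
East component: ΔE = −sin λ·ΔX + cos λ·ΔY = −(0.472247)(364.0) + (0.881466)(-70.2) = -233.78 m.
1° of latitude spans πR/180 = 111125 m; at latitude φ, 1° of longitude spans that × cos φ = 109588.2 m, so Δλ = -233.78 / 109588.2 × 3600 = -7.680″.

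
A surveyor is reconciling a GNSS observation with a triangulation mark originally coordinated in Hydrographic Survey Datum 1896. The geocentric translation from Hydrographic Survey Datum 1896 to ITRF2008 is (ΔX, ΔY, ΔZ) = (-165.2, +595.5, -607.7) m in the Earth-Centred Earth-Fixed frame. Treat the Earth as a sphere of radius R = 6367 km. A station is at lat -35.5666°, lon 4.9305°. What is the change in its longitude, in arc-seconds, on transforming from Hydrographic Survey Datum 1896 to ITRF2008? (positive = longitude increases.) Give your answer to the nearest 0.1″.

Δλ = 24.2″

sin φ = -0.581649, cos φ = 0.813440, sin λ = 0.085947, cos λ = 0.996300.
East component: ΔE = −sin λ·ΔX + cos λ·ΔY = −(0.085947)(-165.2) + (0.996300)(595.5) = 607.49 m.
1° of latitude spans πR/180 = 111125 m; at latitude φ, 1° of longitude spans that × cos φ = 90393.6 m, so Δλ = 607.49 / 90393.6 × 3600 = 24.194″.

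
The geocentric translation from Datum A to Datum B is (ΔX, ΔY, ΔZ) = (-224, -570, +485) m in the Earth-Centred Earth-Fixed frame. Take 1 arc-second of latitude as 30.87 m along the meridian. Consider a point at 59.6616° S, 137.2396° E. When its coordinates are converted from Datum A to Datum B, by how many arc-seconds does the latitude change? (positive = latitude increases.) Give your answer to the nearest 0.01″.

sin φ = -0.863057, cos φ = 0.505106, sin λ = 0.678934, cos λ = -0.734199.
North component: ΔN = −sin φ cos λ·ΔX − sin φ sin λ·ΔY + cos φ·ΔZ = −(-0.863057)(-0.734199)(-224) − (-0.863057)(0.678934)(-570) + (0.505106)(485) = 52.92 m.
1° of latitude spans 3600 × 30.87 = 111132 m, so Δφ = 52.92 / 111132 × 3600 = 1.714″.

Δφ = 1.71″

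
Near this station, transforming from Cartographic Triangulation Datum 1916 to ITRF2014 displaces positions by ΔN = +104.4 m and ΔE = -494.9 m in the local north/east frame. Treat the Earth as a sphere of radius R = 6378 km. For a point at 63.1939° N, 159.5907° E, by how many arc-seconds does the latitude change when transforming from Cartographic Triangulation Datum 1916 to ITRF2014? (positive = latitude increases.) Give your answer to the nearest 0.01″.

On a sphere of radius R, 1 rad of latitude = R, so Δφ = ΔN / R = 104.4 / 6378000 = 1.6369e-05 rad = 3.376″.

Δφ = 3.38″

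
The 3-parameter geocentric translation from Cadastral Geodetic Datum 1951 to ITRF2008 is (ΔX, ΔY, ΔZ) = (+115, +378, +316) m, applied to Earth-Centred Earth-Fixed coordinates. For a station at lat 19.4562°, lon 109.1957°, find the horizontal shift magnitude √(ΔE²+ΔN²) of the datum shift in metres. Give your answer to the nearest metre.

302 m

At φ = 19.4562°, λ = 109.1957°: sin φ = 0.333086, cos φ = 0.942896, sin λ = 0.944401, cos λ = -0.328796.
ΔE = −sin λ·ΔX + cos λ·ΔY = −(0.944401)·(115) + (-0.328796)·(378) = -232.89 m.
ΔN = −sin φ cos λ·ΔX − sin φ sin λ·ΔY + cos φ·ΔZ = −(0.333086)(-0.328796)(115) − (0.333086)(0.944401)(378) + (0.942896)(316) = 191.64 m.
Horizontal magnitude = √(ΔE² + ΔN²) = √((-232.89)² + 191.64²) = 301.60 m.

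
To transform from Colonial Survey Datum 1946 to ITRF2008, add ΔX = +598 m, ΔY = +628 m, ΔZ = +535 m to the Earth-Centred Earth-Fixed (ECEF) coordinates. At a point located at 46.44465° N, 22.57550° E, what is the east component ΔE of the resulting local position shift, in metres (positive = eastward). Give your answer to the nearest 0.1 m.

The local east axis at (φ, λ) is (−sin λ, cos λ, 0), so ΔE = −sin(22.57550°)·598 + cos(22.57550°)·628 = 350.31 m.

ΔE = 350.3 m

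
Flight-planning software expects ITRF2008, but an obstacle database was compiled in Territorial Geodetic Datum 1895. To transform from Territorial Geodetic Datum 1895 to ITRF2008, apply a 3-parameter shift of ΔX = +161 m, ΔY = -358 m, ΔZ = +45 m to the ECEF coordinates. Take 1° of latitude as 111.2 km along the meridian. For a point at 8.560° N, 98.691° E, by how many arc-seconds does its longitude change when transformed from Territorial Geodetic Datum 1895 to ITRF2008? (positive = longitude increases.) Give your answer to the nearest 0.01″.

Δλ = -3.44″

sin φ = 0.148845, cos φ = 0.988861, sin λ = 0.988518, cos λ = -0.151106.
East component: ΔE = −sin λ·ΔX + cos λ·ΔY = −(0.988518)(161) + (-0.151106)(-358) = -105.06 m.
1° of latitude spans 111200 m; at latitude φ, 1° of longitude spans that × cos φ = 109961.3 m, so Δλ = -105.06 / 109961.3 × 3600 = -3.439″.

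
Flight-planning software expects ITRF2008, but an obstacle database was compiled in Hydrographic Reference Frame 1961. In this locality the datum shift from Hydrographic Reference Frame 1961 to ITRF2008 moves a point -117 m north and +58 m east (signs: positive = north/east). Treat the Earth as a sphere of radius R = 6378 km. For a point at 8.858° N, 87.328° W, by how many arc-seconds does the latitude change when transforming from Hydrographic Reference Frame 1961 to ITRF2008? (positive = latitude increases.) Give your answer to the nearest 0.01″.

Δφ = -3.78″

On a sphere of radius R, 1 rad of latitude = R, so Δφ = ΔN / R = -117.0 / 6378000 = -1.8344e-05 rad = -3.784″.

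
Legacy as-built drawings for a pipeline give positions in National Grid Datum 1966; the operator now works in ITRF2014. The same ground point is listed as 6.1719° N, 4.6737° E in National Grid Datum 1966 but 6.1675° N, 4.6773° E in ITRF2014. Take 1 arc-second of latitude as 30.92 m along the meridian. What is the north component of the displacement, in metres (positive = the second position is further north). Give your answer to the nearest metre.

Δφ = 6.1675° − 6.1719° = -0.0044°; Δλ = 4.6773° − 4.6737° = +0.0036°.
1° of latitude = 3600 × 30.92 = 111312 m.
ΔN = Δφ × 111312 = -489.8 m; ΔE = Δλ × 111312 × cos(6.1719°) = +0.0036 × 111312 × 0.994204 = 398.4 m.

ΔN = -490 m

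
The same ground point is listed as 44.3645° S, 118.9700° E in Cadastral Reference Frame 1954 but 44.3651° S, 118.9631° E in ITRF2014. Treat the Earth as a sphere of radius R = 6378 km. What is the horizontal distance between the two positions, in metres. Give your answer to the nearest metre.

553 m

Δφ = -44.3651° − -44.3645° = -0.0006°; Δλ = 118.9631° − 118.9700° = -0.0069°.
1° along a meridian = πR/180 = 111317 m.
ΔN = Δφ × 111317 = -66.8 m; ΔE = Δλ × 111317 × cos(-44.3645°) = -0.0069 × 111317 × 0.714906 = -549.1 m.
Distance = √(ΔE² + ΔN²) = √((-549.1)² + (-66.8)²) = 553.2 m.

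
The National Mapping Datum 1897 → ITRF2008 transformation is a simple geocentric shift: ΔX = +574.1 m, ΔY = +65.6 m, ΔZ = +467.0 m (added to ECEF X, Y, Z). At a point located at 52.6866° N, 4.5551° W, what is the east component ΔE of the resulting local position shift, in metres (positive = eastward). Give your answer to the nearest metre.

ΔE = 111 m

At φ = 52.6866°, λ = -4.5551°: sin φ = 0.795332, cos φ = 0.606174, sin λ = -0.079418, cos λ = 0.996841.
ΔE = −sin λ·ΔX + cos λ·ΔY = −(-0.079418)·(574.1) + (0.996841)·(65.6) = 110.99 m.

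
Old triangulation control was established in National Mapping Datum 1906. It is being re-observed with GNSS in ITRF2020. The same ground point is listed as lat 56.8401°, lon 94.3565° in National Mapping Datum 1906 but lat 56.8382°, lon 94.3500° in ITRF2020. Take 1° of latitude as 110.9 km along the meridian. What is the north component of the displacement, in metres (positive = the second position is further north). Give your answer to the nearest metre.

ΔN = -211 m

Δφ = 56.8382° − 56.8401° = -0.0019°; Δλ = 94.3500° − 94.3565° = -0.0065°.
ΔN = Δφ × 110900 = -210.7 m; ΔE = Δλ × 110900 × cos(56.8401°) = -0.0065 × 110900 × 0.546977 = -394.3 m.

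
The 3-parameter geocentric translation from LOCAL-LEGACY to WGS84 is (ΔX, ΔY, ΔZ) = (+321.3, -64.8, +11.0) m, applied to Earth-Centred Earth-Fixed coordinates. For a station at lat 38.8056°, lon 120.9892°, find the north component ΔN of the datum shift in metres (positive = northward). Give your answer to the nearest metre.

At φ = 38.8056°, λ = 120.9892°: sin φ = 0.626680, cos φ = 0.779277, sin λ = 0.857264, cos λ = -0.514876.
ΔN = −sin φ cos λ·ΔX − sin φ sin λ·ΔY + cos φ·ΔZ = −(0.626680)(-0.514876)(321.3) − (0.626680)(0.857264)(-64.8) + (0.779277)(11.0) = 147.06 m.

ΔN = 147 m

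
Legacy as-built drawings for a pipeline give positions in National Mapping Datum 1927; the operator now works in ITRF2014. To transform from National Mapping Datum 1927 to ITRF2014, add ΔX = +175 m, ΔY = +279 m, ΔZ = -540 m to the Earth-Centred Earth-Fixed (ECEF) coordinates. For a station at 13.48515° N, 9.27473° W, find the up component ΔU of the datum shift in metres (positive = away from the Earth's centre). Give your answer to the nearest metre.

The local up (radial) axis is (cos φ cos λ, cos φ sin λ, sin φ), giving ΔU = 167.951 − 43.726 − 125.924 = -1.70 m.

ΔU = -2 m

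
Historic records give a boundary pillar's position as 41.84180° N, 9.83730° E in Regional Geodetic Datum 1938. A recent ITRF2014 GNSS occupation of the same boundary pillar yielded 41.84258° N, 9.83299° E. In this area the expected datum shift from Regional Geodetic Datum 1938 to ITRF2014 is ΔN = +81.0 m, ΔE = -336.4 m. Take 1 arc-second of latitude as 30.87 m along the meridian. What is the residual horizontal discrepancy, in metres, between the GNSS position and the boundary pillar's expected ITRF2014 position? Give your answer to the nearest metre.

Observed coordinate differences: Δφ = +0.00078°, Δλ = -0.00431°.
Converting to metres (1° lat = 111132 m, cos φ = 0.744990): observed ΔN = 86.7 m, observed ΔE = -356.8 m.
Subtracting the expected shift leaves a residual of 86.7 − (81.0) = 5.7 m north and -356.8 − (-336.4) = -20.4 m east.
Residual distance = √(5.7² + (-20.4)²) = 21.2 m.

21 m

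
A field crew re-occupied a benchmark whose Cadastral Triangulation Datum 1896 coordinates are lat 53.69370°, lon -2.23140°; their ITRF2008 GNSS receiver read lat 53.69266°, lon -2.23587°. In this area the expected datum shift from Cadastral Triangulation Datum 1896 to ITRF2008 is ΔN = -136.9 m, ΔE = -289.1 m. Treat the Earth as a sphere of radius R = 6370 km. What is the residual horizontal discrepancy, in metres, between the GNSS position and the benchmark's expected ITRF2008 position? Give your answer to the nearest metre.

Observed coordinate differences: Δφ = -0.00104°, Δλ = -0.00447°.
Converting to metres (1° lat = 111177 m, cos φ = 0.592102): observed ΔN = -115.6 m, observed ΔE = -294.3 m.
Subtracting the expected shift leaves a residual of -115.6 − (-136.9) = 21.3 m north and -294.3 − (-289.1) = -5.2 m east.
Residual distance = √(21.3² + (-5.2)²) = 21.9 m.

22 m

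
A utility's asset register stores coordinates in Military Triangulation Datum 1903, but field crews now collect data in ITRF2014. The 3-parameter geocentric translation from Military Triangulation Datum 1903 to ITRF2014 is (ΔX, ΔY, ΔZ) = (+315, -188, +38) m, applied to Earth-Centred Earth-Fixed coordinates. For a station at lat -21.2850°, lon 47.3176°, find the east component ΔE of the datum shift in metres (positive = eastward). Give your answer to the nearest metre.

ΔE = -359 m

At φ = -21.2850°, λ = 47.3176°: sin φ = -0.363007, cos φ = 0.931786, sin λ = 0.735123, cos λ = 0.677934.
ΔE = −sin λ·ΔX + cos λ·ΔY = −(0.735123)·(315) + (0.677934)·(-188) = -359.02 m.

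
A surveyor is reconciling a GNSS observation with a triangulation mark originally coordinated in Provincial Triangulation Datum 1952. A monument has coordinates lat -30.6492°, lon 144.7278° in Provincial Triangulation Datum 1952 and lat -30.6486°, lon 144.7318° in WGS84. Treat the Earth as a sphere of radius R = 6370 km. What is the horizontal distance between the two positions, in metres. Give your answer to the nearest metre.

388 m

Δφ = -30.6486° − -30.6492° = +0.0006°; Δλ = 144.7318° − 144.7278° = +0.0040°.
1° along a meridian = πR/180 = 111177 m.
ΔN = Δφ × 111177 = 66.7 m; ΔE = Δλ × 111177 × cos(-30.6492°) = +0.0040 × 111177 × 0.860305 = 382.6 m.
Distance = √(ΔE² + ΔN²) = √(382.6² + 66.7²) = 388.4 m.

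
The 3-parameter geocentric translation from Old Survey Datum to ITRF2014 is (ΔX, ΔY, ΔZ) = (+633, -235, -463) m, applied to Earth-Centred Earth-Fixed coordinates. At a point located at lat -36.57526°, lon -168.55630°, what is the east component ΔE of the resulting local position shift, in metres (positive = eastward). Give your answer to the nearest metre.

ΔE = 356 m

At φ = -36.57526°, λ = -168.55630°: sin φ = -0.595878, cos φ = 0.803075, sin λ = -0.198405, cos λ = -0.980120.
ΔE = −sin λ·ΔX + cos λ·ΔY = −(-0.198405)·(633) + (-0.980120)·(-235) = 355.92 m.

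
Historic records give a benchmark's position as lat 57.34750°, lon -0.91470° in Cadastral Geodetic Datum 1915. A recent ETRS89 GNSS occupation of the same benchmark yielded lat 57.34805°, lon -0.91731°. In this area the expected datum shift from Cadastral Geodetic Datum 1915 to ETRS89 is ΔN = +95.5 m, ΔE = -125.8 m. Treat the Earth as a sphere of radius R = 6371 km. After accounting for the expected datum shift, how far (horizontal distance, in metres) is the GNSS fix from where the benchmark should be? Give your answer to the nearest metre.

46 m

Observed coordinate differences: Δφ = +0.00055°, Δλ = -0.00261°.
Converting to metres (1° lat = 111195 m, cos φ = 0.539542): observed ΔN = 61.2 m, observed ΔE = -156.6 m.
Subtracting the expected shift leaves a residual of 61.2 − (95.5) = -34.3 m north and -156.6 − (-125.8) = -30.8 m east.
Residual distance = √((-34.3)² + (-30.8)²) = 46.1 m.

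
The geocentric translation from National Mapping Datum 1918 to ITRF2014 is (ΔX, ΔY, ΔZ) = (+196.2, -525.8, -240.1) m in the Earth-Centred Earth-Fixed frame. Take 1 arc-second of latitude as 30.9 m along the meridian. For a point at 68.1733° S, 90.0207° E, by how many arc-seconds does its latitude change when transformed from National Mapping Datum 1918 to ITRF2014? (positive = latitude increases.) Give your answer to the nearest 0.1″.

Δφ = -18.7″

sin φ = -0.928313, cos φ = 0.371800, sin λ = 1.000000, cos λ = -0.000361.
North component: ΔN = −sin φ cos λ·ΔX − sin φ sin λ·ΔY + cos φ·ΔZ = −(-0.928313)(-0.000361)(196.2) − (-0.928313)(1.000000)(-525.8) + (0.371800)(-240.1) = -577.44 m.
1° of latitude spans 3600 × 30.90 = 111240 m, so Δφ = -577.44 / 111240 × 3600 = -18.687″.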